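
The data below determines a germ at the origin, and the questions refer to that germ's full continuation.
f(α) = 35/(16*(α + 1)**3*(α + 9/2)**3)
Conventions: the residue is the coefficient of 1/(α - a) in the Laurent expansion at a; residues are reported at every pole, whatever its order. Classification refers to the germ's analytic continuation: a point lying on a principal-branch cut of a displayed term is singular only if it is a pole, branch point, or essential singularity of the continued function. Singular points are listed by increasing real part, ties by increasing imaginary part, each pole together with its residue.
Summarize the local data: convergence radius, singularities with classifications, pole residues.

Denominator factor (α + 1)^3: pole of order 3 at -1, modulus 1.
Denominator factor (α + 9/2)^3: pole of order 3 at -9/2, modulus 9/2.
The radius of convergence is the smallest modulus among the singular points: 1.
At the order-3 pole -9/2 set g(α) = (α - (-9/2))^3*f(α) = 35/(16*(α + 1)**3).
Order-3 pole: residue = g''(a)/2; g''(-9/2) = -120/2401, so the residue is -60/2401.
At the order-3 pole -1 set g(α) = (α - (-1))^3*f(α) = 35/(16*(α + 9/2)**3).
Order-3 pole: residue = g''(a)/2; g''(-1) = 120/2401, so the residue is 60/2401.
List the singular points by increasing real part (a conjugate pair: the negative imaginary part first).

Radius of convergence at 0: 1.
At -9/2: a pole of order 3; residue -60/2401.
At -1: a pole of order 3; residue 60/2401.


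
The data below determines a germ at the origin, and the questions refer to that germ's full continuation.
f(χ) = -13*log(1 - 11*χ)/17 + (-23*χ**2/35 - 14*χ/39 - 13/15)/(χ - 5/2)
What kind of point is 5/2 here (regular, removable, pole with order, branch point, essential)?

The denominator factor χ - 5/2 vanishes at 5/2 and appears to the power 1; the numerator there equals -32057/5460, nonzero, and no other factor vanishes.
The branch terms are analytic at this point.
Hence a pole whose order is the multiplicity, 1.

The point is a pole of order 1.


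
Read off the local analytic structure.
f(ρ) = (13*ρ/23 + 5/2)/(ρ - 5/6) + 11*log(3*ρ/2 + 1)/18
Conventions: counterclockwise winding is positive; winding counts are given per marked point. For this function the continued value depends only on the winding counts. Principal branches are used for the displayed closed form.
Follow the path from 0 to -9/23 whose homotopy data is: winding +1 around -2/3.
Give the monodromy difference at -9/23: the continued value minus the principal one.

The rational part is single-valued and drops out of the difference; each branch term changes only by its own monodromy.
(11/18)*log(1 - ρ/(-2/3)): each positive loop around -2/3 adds 2*pi*i to the log, so winding +1 contributes (11/18)*(1)*2*pi*i = (11/9)*pi*i.
Summing the contributions at ρ = -9/23 gives (11/9)*pi*i.

Continued minus principal equals (11/9)*pi*i.


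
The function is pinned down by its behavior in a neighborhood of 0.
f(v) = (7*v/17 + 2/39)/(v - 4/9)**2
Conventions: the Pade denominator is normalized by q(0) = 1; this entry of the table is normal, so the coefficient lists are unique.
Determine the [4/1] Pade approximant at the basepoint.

Taylor coefficients needed (expand at 0): a_0 = 27/104, a_1 = 5751/1768, a_2 = 376893/28288, a_3 = 2460375/56576, a_4 = 58045167/452608, a_5 = 10097379/28288.
Write the denominator as Q(v) = 1 + q1*v. Requiring Q*f - P = O(v^6) with deg P <= 4 kills the coefficients of v^5..v^5 in Q*f:
  v^5: a_5 + q1*a_4 = 0, i.e. 10097379/28288 + (58045167/452608)*q1 = 0.
Solving this linear system: q1 = -2736/983.
The numerator is Q*f truncated at degree 4: P0 = a_0 = 27/104; P1 = a_1 + q1*a_0 = 4397409/1737944; P2 = a_2 + q1*a_1 = 118730043/27807104; P3 = a_3 + q1*a_2 = 356190129/55614208; P4 = a_4 + q1*a_3 = 3205711161/444913664.

The Pade approximant has numerator coefficients [27/104, 4397409/1737944, 118730043/27807104, 356190129/55614208, 3205711161/444913664]; denominator coefficients [1, -2736/983].


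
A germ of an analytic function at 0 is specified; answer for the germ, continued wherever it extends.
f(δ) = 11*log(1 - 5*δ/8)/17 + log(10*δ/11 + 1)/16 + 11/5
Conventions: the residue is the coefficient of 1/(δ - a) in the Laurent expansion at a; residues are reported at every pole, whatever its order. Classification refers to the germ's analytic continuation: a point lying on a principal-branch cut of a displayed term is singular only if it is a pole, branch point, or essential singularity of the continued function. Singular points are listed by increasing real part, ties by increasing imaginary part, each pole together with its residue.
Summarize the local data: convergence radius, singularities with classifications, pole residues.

Branch term (1/16)*log(1 - δ/(-11/10)): its argument vanishes at δ = -11/10, a logarithmic branch point, modulus 11/10.
Branch term (11/17)*log(1 - δ/(8/5)): its argument vanishes at δ = 8/5, a logarithmic branch point, modulus 8/5.
The radius of convergence is the smallest modulus among the singular points: 11/10.
List the singular points by increasing real part (a conjugate pair: the negative imaginary part first).

Radius of convergence at 0: 11/10.
At -11/10: a logarithmic branch point.
At 8/5: a logarithmic branch point.


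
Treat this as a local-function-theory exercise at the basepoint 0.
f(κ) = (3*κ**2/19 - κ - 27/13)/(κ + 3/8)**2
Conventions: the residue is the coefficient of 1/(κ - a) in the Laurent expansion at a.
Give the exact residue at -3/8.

The residue is -85/76.

At the order-2 pole -3/8 set g(κ) = (κ - (-3/8))^2*f(κ) = 3*κ**2/19 - κ - 27/13.
Order-2 pole: residue = g'(a); g'(-3/8) = -85/76, so the residue is -85/76.


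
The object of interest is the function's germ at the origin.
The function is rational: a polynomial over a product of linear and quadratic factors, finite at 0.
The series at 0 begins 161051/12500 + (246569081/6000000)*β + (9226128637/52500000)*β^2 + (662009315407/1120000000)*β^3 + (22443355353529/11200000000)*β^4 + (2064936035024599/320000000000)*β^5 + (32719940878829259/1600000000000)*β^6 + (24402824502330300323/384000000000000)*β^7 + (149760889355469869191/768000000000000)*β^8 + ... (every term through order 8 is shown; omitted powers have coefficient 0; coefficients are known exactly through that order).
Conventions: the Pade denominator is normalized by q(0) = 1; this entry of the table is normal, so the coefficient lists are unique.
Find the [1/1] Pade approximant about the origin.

Taylor coefficients needed (read off): a_0 = 161051/12500, a_1 = 246569081/6000000, a_2 = 9226128637/52500000.
Write the denominator as Q(β) = 1 + q1*β. Requiring Q*f - P = O(β^3) with deg P <= 1 kills the coefficients of β^2..β^2 in Q*f:
  β^2: a_2 + q1*a_1 = 0, i.e. 9226128637/52500000 + (246569081/6000000)*q1 = 0.
Solving this linear system: q1 = -229148/53585.
The numerator is Q*f truncated at degree 1: P0 = a_0 = 161051/12500; P1 = a_1 + q1*a_0 = -900352555531/64302000000.

The Pade approximant has numerator coefficients [161051/12500, -900352555531/64302000000]; denominator coefficients [1, -229148/53585].


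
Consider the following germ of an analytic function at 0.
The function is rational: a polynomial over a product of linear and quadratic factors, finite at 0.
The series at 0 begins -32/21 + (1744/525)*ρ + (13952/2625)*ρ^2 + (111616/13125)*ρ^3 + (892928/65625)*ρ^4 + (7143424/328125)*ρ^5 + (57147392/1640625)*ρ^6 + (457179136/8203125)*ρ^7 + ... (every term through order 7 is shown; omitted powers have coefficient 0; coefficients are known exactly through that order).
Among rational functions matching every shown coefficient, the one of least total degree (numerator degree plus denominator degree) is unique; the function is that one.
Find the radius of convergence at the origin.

The radius of convergence is 5/8.

No rational of total degree below 2 reproduces all 8 coefficients; solving the [1/1] Pade equations on them gives f(ρ) = (20/21 - 18*ρ/5)/(ρ - 5/8), whose expansion matches every shown term.
Denominator factor (ρ - 5/8): pole of order 1 at 5/8, modulus 5/8.
The radius of convergence is the smallest modulus among the singular points: 5/8.


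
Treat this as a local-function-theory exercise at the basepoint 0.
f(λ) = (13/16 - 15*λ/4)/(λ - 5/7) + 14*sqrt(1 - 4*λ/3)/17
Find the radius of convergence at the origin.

Denominator factor (λ - 5/7): pole of order 1 at 5/7, modulus 5/7.
Branch term (14/17)*sqrt(1 - λ/(3/4)): its argument vanishes at λ = 3/4, a square-root branch point, modulus 3/4.
The radius of convergence is the smallest modulus among the singular points: 5/7.

The radius of convergence is 5/7.


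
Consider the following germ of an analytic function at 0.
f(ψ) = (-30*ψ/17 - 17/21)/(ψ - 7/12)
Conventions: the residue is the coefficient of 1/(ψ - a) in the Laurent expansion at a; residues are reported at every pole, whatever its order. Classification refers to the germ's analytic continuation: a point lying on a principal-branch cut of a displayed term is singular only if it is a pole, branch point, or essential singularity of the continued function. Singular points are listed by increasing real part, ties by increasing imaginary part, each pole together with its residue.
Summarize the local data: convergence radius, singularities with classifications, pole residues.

Denominator factor (ψ - 7/12): pole of order 1 at 7/12, modulus 7/12.
The radius of convergence is the smallest modulus among the singular points: 7/12.
At the order-1 pole 7/12 set g(ψ) = (ψ - (7/12))*f(ψ) = -30*ψ/17 - 17/21.
Simple pole: residue = g(a) at a = 7/12, which is -1313/714.

Radius of convergence at 0: 7/12.
At 7/12: a pole of order 1; residue -1313/714.


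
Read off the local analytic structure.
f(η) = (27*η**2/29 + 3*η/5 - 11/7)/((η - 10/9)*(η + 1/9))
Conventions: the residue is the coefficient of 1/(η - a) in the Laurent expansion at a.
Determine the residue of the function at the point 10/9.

At the order-1 pole 10/9 set g(η) = (η - (10/9))*f(η) = (27*η**2/29 + 3*η/5 - 11/7)/(η + 1/9).
Simple pole: residue = g(a) at a = 10/9, which is 447/2233.

The residue is 447/2233.


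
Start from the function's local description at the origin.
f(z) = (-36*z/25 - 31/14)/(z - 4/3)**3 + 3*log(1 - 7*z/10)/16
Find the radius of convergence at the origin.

The radius of convergence is 4/3.

Denominator factor (z - 4/3)^3: pole of order 3 at 4/3, modulus 4/3.
Branch term (3/16)*log(1 - z/(10/7)): its argument vanishes at z = 10/7, a logarithmic branch point, modulus 10/7.
The radius of convergence is the smallest modulus among the singular points: 4/3.


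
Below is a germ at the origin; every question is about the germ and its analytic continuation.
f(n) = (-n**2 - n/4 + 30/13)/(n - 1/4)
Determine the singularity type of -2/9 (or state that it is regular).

The point is a regular point.

Denominator factors: n - 1/4 = -17/36 at n = -2/9 — none vanishes.
So the germ continues analytically to -2/9.


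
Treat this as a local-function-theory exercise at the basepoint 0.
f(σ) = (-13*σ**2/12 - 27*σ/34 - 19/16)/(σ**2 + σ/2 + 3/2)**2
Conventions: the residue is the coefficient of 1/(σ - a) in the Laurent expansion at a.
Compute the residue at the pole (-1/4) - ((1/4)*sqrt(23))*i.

The residue is -((711/8993)*sqrt(23))*i.

The factor σ**2 + σ/2 + 3/2 splits as (σ - a)(σ - a') with a = (-1/4) - ((1/4)*sqrt(23))*i, a' = (-1/4) + ((1/4)*sqrt(23))*i. At the order-2 pole a set g(σ) = (σ - a)^2*f(σ) = [-13*σ**2/12 - 27*σ/34 - 19/16] / (σ - a')^2.
Order-2 pole: residue = g'(a); g'((-1/4) - ((1/4)*sqrt(23))*i) = -((711/8993)*sqrt(23))*i, so the residue is -((711/8993)*sqrt(23))*i.


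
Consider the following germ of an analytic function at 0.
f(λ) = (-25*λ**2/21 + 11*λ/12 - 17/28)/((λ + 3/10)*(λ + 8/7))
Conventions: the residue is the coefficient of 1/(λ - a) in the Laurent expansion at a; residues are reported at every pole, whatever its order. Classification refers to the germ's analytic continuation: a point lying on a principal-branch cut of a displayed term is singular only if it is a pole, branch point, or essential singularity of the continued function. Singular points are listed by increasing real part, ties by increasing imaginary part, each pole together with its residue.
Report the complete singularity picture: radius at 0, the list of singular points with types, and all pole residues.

Denominator factor (λ + 8/7): pole of order 1 at -8/7, modulus 8/7.
Denominator factor (λ + 3/10): pole of order 1 at -3/10, modulus 3/10.
The radius of convergence is the smallest modulus among the singular points: 3/10.
At the order-1 pole -8/7 set g(λ) = (λ - (-8/7))*f(λ) = (-25*λ**2/21 + 11*λ/12 - 17/28)/(λ + 3/10).
Simple pole: residue = g(a) at a = -8/7, which is 66055/17346.
At the order-1 pole -3/10 set g(λ) = (λ - (-3/10))*f(λ) = (-25*λ**2/21 + 11*λ/12 - 17/28)/(λ + 8/7).
Simple pole: residue = g(a) at a = -3/10, which is -277/236.
List the singular points by increasing real part (a conjugate pair: the negative imaginary part first).

Radius of convergence at 0: 3/10.
At -8/7: a pole of order 1; residue 66055/17346.
At -3/10: a pole of order 1; residue -277/236.


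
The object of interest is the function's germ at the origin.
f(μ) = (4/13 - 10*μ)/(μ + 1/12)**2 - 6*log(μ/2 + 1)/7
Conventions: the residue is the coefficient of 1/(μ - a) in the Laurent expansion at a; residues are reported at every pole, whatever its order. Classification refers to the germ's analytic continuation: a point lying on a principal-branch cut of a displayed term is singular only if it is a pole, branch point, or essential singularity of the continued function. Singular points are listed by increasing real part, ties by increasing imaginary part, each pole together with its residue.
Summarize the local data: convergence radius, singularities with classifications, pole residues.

Denominator factor (μ + 1/12)^2: pole of order 2 at -1/12, modulus 1/12.
Branch term (-6/7)*log(1 - μ/(-2)): its argument vanishes at μ = -2, a logarithmic branch point, modulus 2.
The radius of convergence is the smallest modulus among the singular points: 1/12.
The branch term is analytic at -1/12 and contributes nothing to the residue; only the rational part matters.
At the order-2 pole -1/12 set g(μ) = (μ - (-1/12))^2*(rational part) = 4/13 - 10*μ.
Order-2 pole: residue = g'(a); g'(-1/12) = -10, so the residue is -10.
List the singular points by increasing real part (a conjugate pair: the negative imaginary part first).

Radius of convergence at 0: 1/12.
At -2: a logarithmic branch point.
At -1/12: a pole of order 2; residue -10.


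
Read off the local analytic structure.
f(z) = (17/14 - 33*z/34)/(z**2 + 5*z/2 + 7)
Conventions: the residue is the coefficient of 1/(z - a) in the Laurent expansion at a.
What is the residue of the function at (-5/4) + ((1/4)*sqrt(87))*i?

The residue is (-33/68) - ((2311/41412)*sqrt(87))*i.

The factor z**2 + 5*z/2 + 7 splits as (z - a)(z - a') with a = (-5/4) + ((1/4)*sqrt(87))*i, a' = (-5/4) - ((1/4)*sqrt(87))*i. At the order-1 pole a set g(z) = (z - a)*f(z) = [17/14 - 33*z/34] / (z - a').
Simple pole: residue = g(a) at a = (-5/4) + ((1/4)*sqrt(87))*i, which is (-33/68) - ((2311/41412)*sqrt(87))*i.


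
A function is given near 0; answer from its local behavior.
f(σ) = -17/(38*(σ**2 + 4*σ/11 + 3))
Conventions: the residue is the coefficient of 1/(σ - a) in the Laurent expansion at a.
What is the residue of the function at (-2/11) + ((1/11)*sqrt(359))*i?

The factor σ**2 + 4*σ/11 + 3 splits as (σ - a)(σ - a') with a = (-2/11) + ((1/11)*sqrt(359))*i, a' = (-2/11) - ((1/11)*sqrt(359))*i. At the order-1 pole a set g(σ) = (σ - a)*f(σ) = [-17/38] / (σ - a').
Simple pole: residue = g(a) at a = (-2/11) + ((1/11)*sqrt(359))*i, which is ((187/27284)*sqrt(359))*i.

The residue is ((187/27284)*sqrt(359))*i.


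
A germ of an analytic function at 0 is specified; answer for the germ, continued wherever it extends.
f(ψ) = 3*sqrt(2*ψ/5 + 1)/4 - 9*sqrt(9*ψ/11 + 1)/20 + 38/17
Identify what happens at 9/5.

The point is a regular point.

There is no denominator, hence no pole anywhere.
Branch term sqrt(1 - ψ/(-11/9)): argument at 9/5 is 136/55, nonzero, so 9/5 is not its branch point (a point on a principal cut is still regular for the continued germ).
Branch term sqrt(1 - ψ/(-5/2)): argument at 9/5 is 43/25, nonzero, so 9/5 is not its branch point (a point on a principal cut is still regular for the continued germ).
So the germ continues analytically to 9/5.


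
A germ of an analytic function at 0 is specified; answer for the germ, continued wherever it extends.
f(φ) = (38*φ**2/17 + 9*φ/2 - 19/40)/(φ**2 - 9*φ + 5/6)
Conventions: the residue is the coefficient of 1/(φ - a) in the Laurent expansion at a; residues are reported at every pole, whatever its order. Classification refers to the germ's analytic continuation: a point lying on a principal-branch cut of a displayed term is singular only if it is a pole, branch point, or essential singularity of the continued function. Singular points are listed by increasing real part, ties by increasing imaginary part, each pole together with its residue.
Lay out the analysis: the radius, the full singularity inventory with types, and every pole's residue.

Denominator factor (φ**2 - 9*φ + 5/6): discriminant 233/3, real irrational roots 9/2 + (1/6)*sqrt(699) and 9/2 - (1/6)*sqrt(699); poles of order 1, moduli 9/2 + (1/6)*sqrt(699) and 9/2 - (1/6)*sqrt(699).
The radius of convergence is the smallest modulus among the singular points: 9/2 - (1/6)*sqrt(699).
The factor φ**2 - 9*φ + 5/6 splits as (φ - a)(φ - a') with a = 9/2 - (1/6)*sqrt(699), a' = 9/2 + (1/6)*sqrt(699). At the order-1 pole a set g(φ) = (φ - a)*f(φ) = [38*φ**2/17 + 9*φ/2 - 19/40] / (φ - a').
Simple pole: residue = g(a) at a = 9/2 - (1/6)*sqrt(699), which is 837/68 - (13013/27960)*sqrt(699).
The factor φ**2 - 9*φ + 5/6 splits as (φ - a)(φ - a') with a = 9/2 + (1/6)*sqrt(699), a' = 9/2 - (1/6)*sqrt(699). At the order-1 pole a set g(φ) = (φ - a)*f(φ) = [38*φ**2/17 + 9*φ/2 - 19/40] / (φ - a').
Simple pole: residue = g(a) at a = 9/2 + (1/6)*sqrt(699), which is 837/68 + (13013/27960)*sqrt(699).
List the singular points by increasing real part (a conjugate pair: the negative imaginary part first).

Radius of convergence at 0: 9/2 - (1/6)*sqrt(699).
At 9/2 - (1/6)*sqrt(699): a pole of order 1; residue 837/68 - (13013/27960)*sqrt(699).
At 9/2 + (1/6)*sqrt(699): a pole of order 1; residue 837/68 + (13013/27960)*sqrt(699).


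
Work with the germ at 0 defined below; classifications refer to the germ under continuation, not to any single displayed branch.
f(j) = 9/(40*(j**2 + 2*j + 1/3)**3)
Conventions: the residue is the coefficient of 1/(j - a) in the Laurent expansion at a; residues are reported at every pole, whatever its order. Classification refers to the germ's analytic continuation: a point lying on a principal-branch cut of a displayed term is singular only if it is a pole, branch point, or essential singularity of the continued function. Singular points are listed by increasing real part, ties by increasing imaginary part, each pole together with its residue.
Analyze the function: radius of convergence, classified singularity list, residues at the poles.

Radius of convergence at 0: 1 - (1/3)*sqrt(6).
At -1 - (1/3)*sqrt(6): a pole of order 3; residue -(243/5120)*sqrt(6).
At -1 + (1/3)*sqrt(6): a pole of order 3; residue (243/5120)*sqrt(6).

Denominator factor (j**2 + 2*j + 1/3)^3: discriminant 8/3, real irrational roots -1 + (1/3)*sqrt(6) and -1 - (1/3)*sqrt(6); poles of order 3, moduli 1 - (1/3)*sqrt(6) and 1 + (1/3)*sqrt(6).
The radius of convergence is the smallest modulus among the singular points: 1 - (1/3)*sqrt(6).
The factor j**2 + 2*j + 1/3 splits as (j - a)(j - a') with a = -1 - (1/3)*sqrt(6), a' = -1 + (1/3)*sqrt(6). At the order-3 pole a set g(j) = (j - a)^3*f(j) = [9/40] / (j - a')^3.
Order-3 pole: residue = g''(a)/2; g''(-1 - (1/3)*sqrt(6)) = -(243/2560)*sqrt(6), so the residue is -(243/5120)*sqrt(6).
The factor j**2 + 2*j + 1/3 splits as (j - a)(j - a') with a = -1 + (1/3)*sqrt(6), a' = -1 - (1/3)*sqrt(6). At the order-3 pole a set g(j) = (j - a)^3*f(j) = [9/40] / (j - a')^3.
Order-3 pole: residue = g''(a)/2; g''(-1 + (1/3)*sqrt(6)) = (243/2560)*sqrt(6), so the residue is (243/5120)*sqrt(6).
List the singular points by increasing real part (a conjugate pair: the negative imaginary part first).


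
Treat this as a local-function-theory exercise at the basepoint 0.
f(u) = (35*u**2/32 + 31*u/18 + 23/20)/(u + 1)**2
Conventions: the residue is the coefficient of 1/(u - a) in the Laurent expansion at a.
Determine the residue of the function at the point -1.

At the order-2 pole -1 set g(u) = (u - (-1))^2*f(u) = 35*u**2/32 + 31*u/18 + 23/20.
Order-2 pole: residue = g'(a); g'(-1) = -67/144, so the residue is -67/144.

The residue is -67/144.


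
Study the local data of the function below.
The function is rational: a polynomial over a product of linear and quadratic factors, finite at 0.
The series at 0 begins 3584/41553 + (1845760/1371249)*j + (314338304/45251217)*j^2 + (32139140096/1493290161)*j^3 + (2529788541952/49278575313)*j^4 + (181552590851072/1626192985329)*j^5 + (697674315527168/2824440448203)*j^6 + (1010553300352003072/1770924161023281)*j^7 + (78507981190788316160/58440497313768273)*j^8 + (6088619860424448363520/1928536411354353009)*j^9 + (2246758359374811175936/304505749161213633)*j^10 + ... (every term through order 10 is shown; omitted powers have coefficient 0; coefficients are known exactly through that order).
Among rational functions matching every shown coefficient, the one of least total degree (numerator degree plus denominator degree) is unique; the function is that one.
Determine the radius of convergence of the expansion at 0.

No rational of total degree below 9 reproduces all 11 coefficients; solving the [2/7] Pade equations on them gives f(j) = (-11*j**2/19 - 6*j/11 - 1/19)/((j - 3/7)*(j**2 - 12*j/11 + 9/8)**3), whose expansion matches every shown term.
Denominator factor (j**2 - 12*j/11 + 9/8)^3: discriminant -801/242, complex-conjugate roots (6/11) + ((3/44)*sqrt(178))*i and (6/11) - ((3/44)*sqrt(178))*i; poles of order 3, moduli (3/4)*sqrt(2) and (3/4)*sqrt(2).
Denominator factor (j - 3/7): pole of order 1 at 3/7, modulus 3/7.
The radius of convergence is the smallest modulus among the singular points: 3/7.

The radius of convergence is 3/7.


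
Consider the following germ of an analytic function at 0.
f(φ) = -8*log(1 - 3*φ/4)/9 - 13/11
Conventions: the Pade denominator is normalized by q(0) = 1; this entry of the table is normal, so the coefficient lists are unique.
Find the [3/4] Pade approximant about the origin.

Taylor coefficients needed (expand at 0): a_0 = -13/11, a_1 = 2/3, a_2 = 1/4, a_3 = 1/8, a_4 = 9/128, a_5 = 27/640, a_6 = 27/1024, a_7 = 243/14336.
Write the denominator as Q(φ) = 1 + q1*φ + q2*φ^2 + q3*φ^3 + q4*φ^4. Requiring Q*f - P = O(φ^8) with deg P <= 3 kills the coefficients of φ^4..φ^7 in Q*f:
  φ^4: a_4 + q1*a_3 + q2*a_2 + q3*a_1 + q4*a_0 = 0, i.e. 9/128 + (1/8)*q1 + (1/4)*q2 + (2/3)*q3 + (-13/11)*q4 = 0.
  φ^5: a_5 + q1*a_4 + q2*a_3 + q3*a_2 + q4*a_1 = 0, i.e. 27/640 + (9/128)*q1 + (1/8)*q2 + (1/4)*q3 + (2/3)*q4 = 0.
  φ^6: a_6 + q1*a_5 + q2*a_4 + q3*a_3 + q4*a_2 = 0, i.e. 27/1024 + (27/640)*q1 + (9/128)*q2 + (1/8)*q3 + (1/4)*q4 = 0.
  φ^7: a_7 + q1*a_6 + q2*a_5 + q3*a_4 + q4*a_3 = 0, i.e. 243/14336 + (27/1024)*q1 + (27/640)*q2 + (9/128)*q3 + (1/8)*q4 = 0.
Solving this linear system: q1 = -11673/9233, q2 = 4833/10552, q3 = -30267/738640, q4 = -2673/5909120.
The numerator is Q*f truncated at degree 3: P0 = a_0 = -13/11; P1 = a_1 + q1*a_0 = 658373/304689; P2 = a_2 + q1*a_1 + q2*a_0 = -921493/812504; P3 = a_3 + q1*a_2 + q2*a_1 + q3*a_0 = 1321981/8125040.

The Pade approximant has numerator coefficients [-13/11, 658373/304689, -921493/812504, 1321981/8125040]; denominator coefficients [1, -11673/9233, 4833/10552, -30267/738640, -2673/5909120].


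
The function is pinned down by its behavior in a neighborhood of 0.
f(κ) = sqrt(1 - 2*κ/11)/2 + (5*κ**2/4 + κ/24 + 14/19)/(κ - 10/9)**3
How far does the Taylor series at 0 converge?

The radius of convergence is 10/9.

Denominator factor (κ - 10/9)^3: pole of order 3 at 10/9, modulus 10/9.
Branch term (1/2)*sqrt(1 - κ/(11/2)): its argument vanishes at κ = 11/2, a square-root branch point, modulus 11/2.
The radius of convergence is the smallest modulus among the singular points: 10/9.


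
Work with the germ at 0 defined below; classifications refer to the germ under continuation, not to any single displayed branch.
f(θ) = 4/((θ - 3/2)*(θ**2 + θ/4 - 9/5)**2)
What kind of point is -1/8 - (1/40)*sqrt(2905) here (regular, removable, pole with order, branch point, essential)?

The denominator factor θ**2 + θ/4 - 9/5 vanishes at -1/8 - (1/40)*sqrt(2905) and appears to the power 2; the numerator there equals 4, nonzero, and no other factor vanishes.
Hence a pole whose order is the multiplicity, 2.

The point is a pole of order 2.


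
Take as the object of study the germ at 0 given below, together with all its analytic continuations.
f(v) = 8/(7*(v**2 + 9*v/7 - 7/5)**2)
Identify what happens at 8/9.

Denominator factors: v**2 + 9*v/7 - 7/5 = 1511/2835 at v = 8/9 — none vanishes.
So the germ continues analytically to 8/9.

The point is a regular point.


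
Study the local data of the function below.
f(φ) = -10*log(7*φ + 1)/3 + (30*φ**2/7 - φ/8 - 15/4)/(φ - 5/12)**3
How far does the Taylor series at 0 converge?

Denominator factor (φ - 5/12)^3: pole of order 3 at 5/12, modulus 5/12.
Branch term (-10/3)*log(1 - φ/(-1/7)): its argument vanishes at φ = -1/7, a logarithmic branch point, modulus 1/7.
The radius of convergence is the smallest modulus among the singular points: 1/7.

The radius of convergence is 1/7.


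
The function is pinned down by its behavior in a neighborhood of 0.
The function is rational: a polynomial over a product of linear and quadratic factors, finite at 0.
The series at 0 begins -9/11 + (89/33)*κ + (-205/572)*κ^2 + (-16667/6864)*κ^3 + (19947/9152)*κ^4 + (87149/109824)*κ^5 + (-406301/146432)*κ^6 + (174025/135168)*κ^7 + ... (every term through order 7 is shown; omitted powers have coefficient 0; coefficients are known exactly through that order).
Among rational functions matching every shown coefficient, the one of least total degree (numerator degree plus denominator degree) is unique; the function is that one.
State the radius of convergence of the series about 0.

No rational of total degree below 4 reproduces all 8 coefficients; solving the [2/2] Pade equations on them gives f(κ) = (11*κ**2/13 + 25*κ/12 - 9/11)/(κ**2 + 3*κ/4 + 1), whose expansion matches every shown term.
Denominator factor (κ**2 + 3*κ/4 + 1): discriminant -55/16, complex-conjugate roots (-3/8) + ((1/8)*sqrt(55))*i and (-3/8) - ((1/8)*sqrt(55))*i; poles of order 1, moduli 1 and 1.
The radius of convergence is the smallest modulus among the singular points: 1.

The radius of convergence is 1.


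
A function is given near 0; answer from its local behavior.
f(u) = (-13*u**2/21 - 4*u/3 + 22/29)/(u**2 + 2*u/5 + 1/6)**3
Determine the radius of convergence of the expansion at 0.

The radius of convergence is (1/6)*sqrt(6).

Denominator factor (u**2 + 2*u/5 + 1/6)^3: discriminant -38/75, complex-conjugate roots (-1/5) + ((1/30)*sqrt(114))*i and (-1/5) - ((1/30)*sqrt(114))*i; poles of order 3, moduli (1/6)*sqrt(6) and (1/6)*sqrt(6).
The radius of convergence is the smallest modulus among the singular points: (1/6)*sqrt(6).


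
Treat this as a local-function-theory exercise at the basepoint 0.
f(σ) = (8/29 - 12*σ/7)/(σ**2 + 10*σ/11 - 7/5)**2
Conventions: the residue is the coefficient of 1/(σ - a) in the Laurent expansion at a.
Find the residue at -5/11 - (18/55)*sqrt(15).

The residue is (356345/10655064)*sqrt(15).

The factor σ**2 + 10*σ/11 - 7/5 splits as (σ - a)(σ - a') with a = -5/11 - (18/55)*sqrt(15), a' = -5/11 + (18/55)*sqrt(15). At the order-2 pole a set g(σ) = (σ - a)^2*f(σ) = [8/29 - 12*σ/7] / (σ - a')^2.
Order-2 pole: residue = g'(a); g'(-5/11 - (18/55)*sqrt(15)) = (356345/10655064)*sqrt(15), so the residue is (356345/10655064)*sqrt(15).


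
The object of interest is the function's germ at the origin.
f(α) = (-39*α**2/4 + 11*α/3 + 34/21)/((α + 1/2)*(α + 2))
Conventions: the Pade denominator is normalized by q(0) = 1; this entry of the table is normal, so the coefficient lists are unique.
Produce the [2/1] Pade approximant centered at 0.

Taylor coefficients needed (expand at 0): a_0 = 34/21, a_1 = -8/21, a_2 = -125/12, a_3 = 4439/168.
Write the denominator as Q(α) = 1 + q1*α. Requiring Q*f - P = O(α^4) with deg P <= 2 kills the coefficients of α^3..α^3 in Q*f:
  α^3: a_3 + q1*a_2 = 0, i.e. 4439/168 + (-125/12)*q1 = 0.
Solving this linear system: q1 = 4439/1750.
The numerator is Q*f truncated at degree 2: P0 = a_0 = 34/21; P1 = a_1 + q1*a_0 = 22821/6125; P2 = a_2 + q1*a_1 = -278883/24500.

The Pade approximant has numerator coefficients [34/21, 22821/6125, -278883/24500]; denominator coefficients [1, 4439/1750].


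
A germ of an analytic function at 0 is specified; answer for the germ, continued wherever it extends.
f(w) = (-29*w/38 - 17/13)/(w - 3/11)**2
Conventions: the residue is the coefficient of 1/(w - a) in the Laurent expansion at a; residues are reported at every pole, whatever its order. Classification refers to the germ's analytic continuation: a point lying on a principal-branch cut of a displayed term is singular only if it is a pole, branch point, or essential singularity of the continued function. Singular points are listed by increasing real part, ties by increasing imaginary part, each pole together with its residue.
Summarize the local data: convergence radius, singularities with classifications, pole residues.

Denominator factor (w - 3/11)^2: pole of order 2 at 3/11, modulus 3/11.
The radius of convergence is the smallest modulus among the singular points: 3/11.
At the order-2 pole 3/11 set g(w) = (w - (3/11))^2*f(w) = -29*w/38 - 17/13.
Order-2 pole: residue = g'(a); g'(3/11) = -29/38, so the residue is -29/38.

Radius of convergence at 0: 3/11.
At 3/11: a pole of order 2; residue -29/38.


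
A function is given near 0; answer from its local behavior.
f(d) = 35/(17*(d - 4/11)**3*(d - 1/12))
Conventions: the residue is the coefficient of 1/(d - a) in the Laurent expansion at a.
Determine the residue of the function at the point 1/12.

At the order-1 pole 1/12 set g(d) = (d - (1/12))*f(d) = 35/(17*(d - 4/11)**3).
Simple pole: residue = g(a) at a = 1/12, which is -80498880/861101.

The residue is -80498880/861101.


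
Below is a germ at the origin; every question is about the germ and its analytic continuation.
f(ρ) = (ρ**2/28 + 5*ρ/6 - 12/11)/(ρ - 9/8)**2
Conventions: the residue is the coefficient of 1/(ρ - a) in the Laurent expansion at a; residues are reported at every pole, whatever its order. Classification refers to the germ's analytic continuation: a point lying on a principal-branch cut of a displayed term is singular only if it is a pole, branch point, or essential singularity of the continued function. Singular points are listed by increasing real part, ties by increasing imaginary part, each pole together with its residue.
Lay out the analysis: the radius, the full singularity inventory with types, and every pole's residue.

Denominator factor (ρ - 9/8)^2: pole of order 2 at 9/8, modulus 9/8.
The radius of convergence is the smallest modulus among the singular points: 9/8.
At the order-2 pole 9/8 set g(ρ) = (ρ - (9/8))^2*f(ρ) = ρ**2/28 + 5*ρ/6 - 12/11.
Order-2 pole: residue = g'(a); g'(9/8) = 307/336, so the residue is 307/336.

Radius of convergence at 0: 9/8.
At 9/8: a pole of order 2; residue 307/336.


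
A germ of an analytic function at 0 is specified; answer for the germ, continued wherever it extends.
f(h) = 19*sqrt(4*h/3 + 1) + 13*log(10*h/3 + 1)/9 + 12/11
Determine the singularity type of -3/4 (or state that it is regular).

The term (19)*sqrt(1 - h/(-3/4)) has argument 1 - -3/4/(-3/4) = 0 at -3/4: a square-root (algebraic, two-sheeted) branch point; the remaining terms are analytic or single-valued there.

The point is an algebraic (square-root) branch point.


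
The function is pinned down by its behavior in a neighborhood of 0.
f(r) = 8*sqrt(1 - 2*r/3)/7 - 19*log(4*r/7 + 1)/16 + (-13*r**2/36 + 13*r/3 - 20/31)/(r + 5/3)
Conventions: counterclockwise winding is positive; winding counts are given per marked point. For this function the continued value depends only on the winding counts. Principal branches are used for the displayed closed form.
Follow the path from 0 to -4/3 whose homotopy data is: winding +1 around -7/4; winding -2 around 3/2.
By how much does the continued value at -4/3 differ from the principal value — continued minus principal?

The rational part is single-valued and drops out of the difference; each branch term changes only by its own monodromy.
(8/7)*sqrt(1 - r/(3/2)): winding -2 is even, the square root returns to the same sheet, contribution 0.
(-19/16)*log(1 - r/(-7/4)): each positive loop around -7/4 adds 2*pi*i to the log, so winding +1 contributes (-19/16)*(1)*2*pi*i = -(19/8)*pi*i.
Summing the contributions at r = -4/3 gives -(19/8)*pi*i.

Continued minus principal equals -(19/8)*pi*i.


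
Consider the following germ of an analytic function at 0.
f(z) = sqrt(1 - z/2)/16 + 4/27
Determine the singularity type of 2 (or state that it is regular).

The point is an algebraic (square-root) branch point.

The term (1/16)*sqrt(1 - z/(2)) has argument 1 - 2/(2) = 0 at 2: a square-root (algebraic, two-sheeted) branch point; the remaining terms are analytic or single-valued there.


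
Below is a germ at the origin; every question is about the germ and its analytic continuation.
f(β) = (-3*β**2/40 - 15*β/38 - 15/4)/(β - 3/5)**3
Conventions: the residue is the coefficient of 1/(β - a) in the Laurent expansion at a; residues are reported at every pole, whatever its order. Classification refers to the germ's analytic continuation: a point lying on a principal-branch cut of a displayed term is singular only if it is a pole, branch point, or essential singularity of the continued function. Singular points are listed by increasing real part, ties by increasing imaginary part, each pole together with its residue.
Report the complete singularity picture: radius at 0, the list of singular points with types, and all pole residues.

Radius of convergence at 0: 3/5.
At 3/5: a pole of order 3; residue -3/40.

Denominator factor (β - 3/5)^3: pole of order 3 at 3/5, modulus 3/5.
The radius of convergence is the smallest modulus among the singular points: 3/5.
At the order-3 pole 3/5 set g(β) = (β - (3/5))^3*f(β) = -3*β**2/40 - 15*β/38 - 15/4.
Order-3 pole: residue = g''(a)/2; g''(3/5) = -3/20, so the residue is -3/40.


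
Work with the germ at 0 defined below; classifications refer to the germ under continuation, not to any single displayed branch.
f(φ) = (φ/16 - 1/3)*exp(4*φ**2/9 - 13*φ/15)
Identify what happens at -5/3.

The point is a regular point.

There is no denominator, hence no pole anywhere.
The factor exp(4*φ**2/9 - 13*φ/15) is entire.
So the germ continues analytically to -5/3.


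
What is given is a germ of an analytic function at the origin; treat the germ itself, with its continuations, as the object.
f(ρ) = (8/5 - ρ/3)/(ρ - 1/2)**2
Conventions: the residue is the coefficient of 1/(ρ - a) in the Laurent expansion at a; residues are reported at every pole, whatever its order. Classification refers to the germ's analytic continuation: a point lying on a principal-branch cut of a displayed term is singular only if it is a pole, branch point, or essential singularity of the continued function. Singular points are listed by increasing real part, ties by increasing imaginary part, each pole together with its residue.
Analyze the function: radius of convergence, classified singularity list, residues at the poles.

Radius of convergence at 0: 1/2.
At 1/2: a pole of order 2; residue -1/3.

Denominator factor (ρ - 1/2)^2: pole of order 2 at 1/2, modulus 1/2.
The radius of convergence is the smallest modulus among the singular points: 1/2.
At the order-2 pole 1/2 set g(ρ) = (ρ - (1/2))^2*f(ρ) = 8/5 - ρ/3.
Order-2 pole: residue = g'(a); g'(1/2) = -1/3, so the residue is -1/3.


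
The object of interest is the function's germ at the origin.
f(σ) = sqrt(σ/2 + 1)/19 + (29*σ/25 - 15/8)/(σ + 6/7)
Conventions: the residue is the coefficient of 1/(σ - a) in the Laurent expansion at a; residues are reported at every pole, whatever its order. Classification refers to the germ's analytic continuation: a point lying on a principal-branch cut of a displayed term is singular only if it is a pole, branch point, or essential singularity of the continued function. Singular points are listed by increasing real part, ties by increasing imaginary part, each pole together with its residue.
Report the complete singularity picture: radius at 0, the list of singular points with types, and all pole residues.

Denominator factor (σ + 6/7): pole of order 1 at -6/7, modulus 6/7.
Branch term (1/19)*sqrt(1 - σ/(-2)): its argument vanishes at σ = -2, a square-root branch point, modulus 2.
The radius of convergence is the smallest modulus among the singular points: 6/7.
The branch term is analytic at -6/7 and contributes nothing to the residue; only the rational part matters.
At the order-1 pole -6/7 set g(σ) = (σ - (-6/7))*(rational part) = 29*σ/25 - 15/8.
Simple pole: residue = g(a) at a = -6/7, which is -4017/1400.
List the singular points by increasing real part (a conjugate pair: the negative imaginary part first).

Radius of convergence at 0: 6/7.
At -2: an algebraic (square-root) branch point.
At -6/7: a pole of order 1; residue -4017/1400.


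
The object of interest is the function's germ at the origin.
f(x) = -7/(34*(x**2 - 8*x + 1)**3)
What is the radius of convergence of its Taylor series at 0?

Denominator factor (x**2 - 8*x + 1)^3: discriminant 60, real irrational roots 4 + sqrt(15) and 4 - sqrt(15); poles of order 3, moduli 4 + sqrt(15) and 4 - sqrt(15).
The radius of convergence is the smallest modulus among the singular points: 4 - sqrt(15).

The radius of convergence is 4 - sqrt(15).


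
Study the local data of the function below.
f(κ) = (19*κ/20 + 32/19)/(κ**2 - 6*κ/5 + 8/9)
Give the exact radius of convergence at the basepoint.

The radius of convergence is (2/3)*sqrt(2).

Denominator factor (κ**2 - 6*κ/5 + 8/9): discriminant -476/225, complex-conjugate roots (3/5) + ((1/15)*sqrt(119))*i and (3/5) - ((1/15)*sqrt(119))*i; poles of order 1, moduli (2/3)*sqrt(2) and (2/3)*sqrt(2).
The radius of convergence is the smallest modulus among the singular points: (2/3)*sqrt(2).


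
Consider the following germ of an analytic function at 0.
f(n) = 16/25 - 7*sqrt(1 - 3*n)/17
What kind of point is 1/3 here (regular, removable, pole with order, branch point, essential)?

The term (-7/17)*sqrt(1 - n/(1/3)) has argument 1 - 1/3/(1/3) = 0 at 1/3: a square-root (algebraic, two-sheeted) branch point; the remaining terms are analytic or single-valued there.

The point is an algebraic (square-root) branch point.


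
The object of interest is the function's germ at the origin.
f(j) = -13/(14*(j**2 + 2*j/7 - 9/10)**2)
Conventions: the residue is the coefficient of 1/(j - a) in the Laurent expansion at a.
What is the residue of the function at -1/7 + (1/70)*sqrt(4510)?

The residue is (3185/813604)*sqrt(4510).

The factor j**2 + 2*j/7 - 9/10 splits as (j - a)(j - a') with a = -1/7 + (1/70)*sqrt(4510), a' = -1/7 - (1/70)*sqrt(4510). At the order-2 pole a set g(j) = (j - a)^2*f(j) = [-13/14] / (j - a')^2.
Order-2 pole: residue = g'(a); g'(-1/7 + (1/70)*sqrt(4510)) = (3185/813604)*sqrt(4510), so the residue is (3185/813604)*sqrt(4510).


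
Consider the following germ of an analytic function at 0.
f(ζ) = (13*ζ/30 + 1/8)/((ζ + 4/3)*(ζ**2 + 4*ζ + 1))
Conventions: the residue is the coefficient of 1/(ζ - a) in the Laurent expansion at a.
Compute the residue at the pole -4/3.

At the order-1 pole -4/3 set g(ζ) = (ζ - (-4/3))*f(ζ) = (13*ζ/30 + 1/8)/(ζ**2 + 4*ζ + 1).
Simple pole: residue = g(a) at a = -4/3, which is 163/920.

The residue is 163/920.
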